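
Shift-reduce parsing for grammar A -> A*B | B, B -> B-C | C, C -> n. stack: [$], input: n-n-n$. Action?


no handle on stack; shift 'n'
Action: shift


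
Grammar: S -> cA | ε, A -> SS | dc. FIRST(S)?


Per alternative of S: FIRST(cA) = {c}; FIRST(ε) = {ε}
FIRST(S) = {c, ε}


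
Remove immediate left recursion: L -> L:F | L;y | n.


Left-recursive alternatives: L:F, L;y; non-recursive: n
Introduce L': L -> nL', L' -> :FL' | ;yL' | ε


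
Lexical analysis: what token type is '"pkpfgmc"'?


Pattern: double-quoted sequence
Type: STRING_LITERAL


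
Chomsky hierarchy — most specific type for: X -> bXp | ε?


Single nonterminal LHS, but b^n p^n is not regular
Classification: Type 2 (Context-Free)


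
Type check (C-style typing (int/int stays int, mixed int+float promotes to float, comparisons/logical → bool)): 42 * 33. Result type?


Operand types: int * int
Rule: mixed int/float promotes to float; int/int stays int
Result type: int


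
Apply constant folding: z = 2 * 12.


2 * 12 = 24 at compile time
Optimized: z = 24


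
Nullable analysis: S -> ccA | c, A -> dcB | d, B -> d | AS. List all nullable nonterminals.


A nonterminal is nullable iff some alternative derives ε (directly, or every symbol in it is nullable)
Nullable: {}


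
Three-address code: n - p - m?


Break into single-operator statements:
t1 = n - p
t2 = t1 - m


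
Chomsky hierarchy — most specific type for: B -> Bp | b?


Left-linear: every RHS is a terminal or one nonterminal followed by a terminal
Classification: Type 3 (Regular)


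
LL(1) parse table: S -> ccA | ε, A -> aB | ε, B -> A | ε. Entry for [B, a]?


For [B, a]: 'a' ∈ FIRST(A)
Entry: B -> A


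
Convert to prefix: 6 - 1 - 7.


left-to-right (same/higher precedence on left): tree is (- (- 6 1) 7)
Prefix: - - 6 1 7


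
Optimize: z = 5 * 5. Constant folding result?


5 * 5 = 25 at compile time
Optimized: z = 25


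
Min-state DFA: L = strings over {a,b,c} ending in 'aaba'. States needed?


Track the longest suffix of input matching a prefix of 'aaba': 5 classes (prefixes of length 0..4)
Minimal DFA: 5 states


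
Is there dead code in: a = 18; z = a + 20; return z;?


a is read by z's definition; z is returned
No dead code


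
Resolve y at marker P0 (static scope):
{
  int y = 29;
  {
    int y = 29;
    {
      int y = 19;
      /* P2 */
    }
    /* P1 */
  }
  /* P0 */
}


y declared in the same block as P0
y = 29


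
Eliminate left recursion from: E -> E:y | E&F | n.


Left-recursive alternatives: E:y, E&F; non-recursive: n
Introduce E': E -> nE', E' -> :yE' | &FE' | ε


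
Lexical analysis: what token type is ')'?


Pattern: delimiter/punctuation
Type: PUNCTUATION


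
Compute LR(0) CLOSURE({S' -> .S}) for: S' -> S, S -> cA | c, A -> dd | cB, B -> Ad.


Start: S' -> .S
For each item with dot before a nonterminal B, add B -> .γ for every B-production
Closure: [S' -> .S, S -> .cA, S -> .c]


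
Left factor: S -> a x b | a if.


Common prefix: 'a'
Factored: S -> a S', S' -> x b | if


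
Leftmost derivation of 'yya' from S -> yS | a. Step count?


Derivation: S => yS => yyS => yya
Steps: 3


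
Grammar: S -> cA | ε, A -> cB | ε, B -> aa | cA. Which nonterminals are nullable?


A nonterminal is nullable iff some alternative derives ε (directly, or every symbol in it is nullable)
Nullable: {A, S}


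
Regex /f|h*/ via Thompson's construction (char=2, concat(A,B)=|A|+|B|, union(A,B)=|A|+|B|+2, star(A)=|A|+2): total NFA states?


Syntax tree has 2 char leaf(s), 1 union(s), 1 star(s)
chars contribute 2×2 = 4; each union adds +2; each star adds +2
Total: 4 + 2 + 2 = 8 states


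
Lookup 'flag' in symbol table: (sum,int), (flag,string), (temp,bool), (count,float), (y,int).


Lookup 'flag' → type string


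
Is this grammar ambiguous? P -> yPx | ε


balanced y^n…x^n: each string has a unique parse
Unambiguous


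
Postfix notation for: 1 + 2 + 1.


Left to right (same or higher precedence on left)
Postfix: 1 2 + 1 +


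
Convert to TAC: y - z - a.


Break into single-operator statements:
t1 = y - z
t2 = t1 - a


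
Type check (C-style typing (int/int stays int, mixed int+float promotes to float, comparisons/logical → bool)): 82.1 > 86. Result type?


Operand types: float > int
Rule: comparison yields bool
Result type: bool


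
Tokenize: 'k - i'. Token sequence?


Scan left to right, longest-match per lexeme
Tokens: ID(k), OP(-), ID(i)


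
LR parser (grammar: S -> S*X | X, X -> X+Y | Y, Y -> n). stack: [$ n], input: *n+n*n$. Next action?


'n' on top is the handle for Y -> n
Action: reduce (Y -> n)


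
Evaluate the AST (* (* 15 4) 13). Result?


Evaluate inner: (* 15 4) = 60
Evaluate root: (* 60 13) = 780
Result: 780


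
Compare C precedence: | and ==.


'==' is equality (level 6); '|' is bitwise OR (level 3)
Higher level binds tighter
'==' has higher precedence than '|'


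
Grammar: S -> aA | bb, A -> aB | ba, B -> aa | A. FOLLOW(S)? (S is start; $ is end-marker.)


$ ∈ FOLLOW(S). For each A -> αBβ: add FIRST(β)\{ε} to FOLLOW(B); if β nullable, add FOLLOW(A).
FOLLOW(S) = {$}


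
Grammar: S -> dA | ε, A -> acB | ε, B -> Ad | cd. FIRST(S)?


Per alternative of S: FIRST(dA) = {d}; FIRST(ε) = {ε}
FIRST(S) = {d, ε}


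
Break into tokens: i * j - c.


Scan left to right, longest-match per lexeme
Tokens: ID(i), OP(*), ID(j), OP(-), ID(c)


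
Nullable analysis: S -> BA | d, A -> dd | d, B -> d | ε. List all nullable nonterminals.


A nonterminal is nullable iff some alternative derives ε (directly, or every symbol in it is nullable)
Nullable: {B}


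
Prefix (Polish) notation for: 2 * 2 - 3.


left-to-right (same/higher precedence on left): tree is (- (* 2 2) 3)
Prefix: - * 2 2 3


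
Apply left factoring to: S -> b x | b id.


Common prefix: 'b'
Factored: S -> b S', S' -> x | id


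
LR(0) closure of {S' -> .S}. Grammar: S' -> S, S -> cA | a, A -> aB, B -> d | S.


Start: S' -> .S
For each item with dot before a nonterminal B, add B -> .γ for every B-production
Closure: [S' -> .S, S -> .cA, S -> .a]


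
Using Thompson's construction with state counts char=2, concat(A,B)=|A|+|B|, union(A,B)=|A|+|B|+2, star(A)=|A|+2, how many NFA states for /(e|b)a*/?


Syntax tree has 3 char leaf(s), 1 union(s), 1 star(s)
chars contribute 3×2 = 6; each union adds +2; each star adds +2
Total: 6 + 2 + 2 = 10 states


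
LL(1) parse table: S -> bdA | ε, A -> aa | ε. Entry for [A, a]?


For [A, a]: 'a' ∈ FIRST(aa)
Entry: A -> aa


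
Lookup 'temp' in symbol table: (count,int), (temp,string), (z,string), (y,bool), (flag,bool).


Lookup 'temp' → type string


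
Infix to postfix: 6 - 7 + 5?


Left to right (same or higher precedence on left)
Postfix: 6 7 - 5 +


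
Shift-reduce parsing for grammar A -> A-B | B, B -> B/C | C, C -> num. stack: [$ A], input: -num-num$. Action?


shift '-' to continue A -> A-B
Action: shift


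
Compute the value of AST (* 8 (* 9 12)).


Evaluate inner: (* 9 12) = 108
Evaluate root: (* 8 108) = 864
Result: 864


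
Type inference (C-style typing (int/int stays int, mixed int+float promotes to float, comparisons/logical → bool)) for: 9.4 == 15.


Operand types: float == int
Rule: comparison yields bool
Result type: bool


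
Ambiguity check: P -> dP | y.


right-linear, alternatives start with distinct terminals 'd' vs 'y': unique leftmost derivation
Unambiguous


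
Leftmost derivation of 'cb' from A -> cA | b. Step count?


Derivation: A => cA => cb
Steps: 2


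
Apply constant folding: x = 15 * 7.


15 * 7 = 105 at compile time
Optimized: x = 105


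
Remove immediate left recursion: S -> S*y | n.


Left-recursive alternatives: S*y; non-recursive: n
Introduce S': S -> nS', S' -> *yS' | ε


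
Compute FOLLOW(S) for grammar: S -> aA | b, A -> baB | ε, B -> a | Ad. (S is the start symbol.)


$ ∈ FOLLOW(S). For each A -> αBβ: add FIRST(β)\{ε} to FOLLOW(B); if β nullable, add FOLLOW(A).
FOLLOW(S) = {$}


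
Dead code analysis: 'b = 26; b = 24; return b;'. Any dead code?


first assignment to b is overwritten before any read
Dead: 'b = 26'


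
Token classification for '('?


Pattern: delimiter/punctuation
Type: PUNCTUATION


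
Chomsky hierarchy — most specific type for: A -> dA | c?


Right-linear: every RHS is a terminal or a terminal followed by one nonterminal
Classification: Type 3 (Regular)


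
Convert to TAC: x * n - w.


Break into single-operator statements:
t1 = x * n
t2 = t1 - w


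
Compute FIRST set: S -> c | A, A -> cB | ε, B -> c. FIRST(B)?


Per alternative of B: FIRST(c) = {c}
FIRST(B) = {c}


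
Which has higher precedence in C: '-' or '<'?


'-' is additive (level 9); '<' is relational (level 7)
Higher level binds tighter
'-' has higher precedence than '<'


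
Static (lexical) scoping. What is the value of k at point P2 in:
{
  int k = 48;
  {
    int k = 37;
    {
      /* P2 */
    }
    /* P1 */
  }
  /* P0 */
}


P2's block does not declare k; resolves to the enclosing declaration at depth 1
k = 37


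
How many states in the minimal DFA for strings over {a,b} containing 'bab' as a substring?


KMP-style automaton: 3 progress states + 1 absorbing accept = 4
Minimal DFA: 4 states


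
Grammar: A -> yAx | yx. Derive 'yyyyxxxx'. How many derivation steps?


Derivation: A => yAx => yyAxx => yyyAxxx => yyyyxxxx
Steps: 4


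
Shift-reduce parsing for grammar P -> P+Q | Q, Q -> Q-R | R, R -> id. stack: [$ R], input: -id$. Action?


'R' (not preceded by Q-) is the handle for Q -> R
Action: reduce (Q -> R)


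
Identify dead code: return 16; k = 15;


statement follows a return and is unreachable
Dead: 'k = 15'


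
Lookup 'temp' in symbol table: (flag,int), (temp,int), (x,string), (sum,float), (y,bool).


Lookup 'temp' → type int


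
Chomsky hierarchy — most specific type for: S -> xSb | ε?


Single nonterminal LHS, but x^n b^n is not regular
Classification: Type 2 (Context-Free)


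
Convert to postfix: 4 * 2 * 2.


Left to right (same or higher precedence on left)
Postfix: 4 2 * 2 *


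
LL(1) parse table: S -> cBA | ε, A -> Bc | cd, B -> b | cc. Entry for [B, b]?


For [B, b]: 'b' ∈ FIRST(b)
Entry: B -> b


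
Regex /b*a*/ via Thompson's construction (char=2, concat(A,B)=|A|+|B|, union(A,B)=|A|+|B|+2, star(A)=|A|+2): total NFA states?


Syntax tree has 2 char leaf(s), 0 union(s), 2 star(s)
chars contribute 2×2 = 4; each union adds +2; each star adds +2
Total: 4 + 0 + 4 = 8 states


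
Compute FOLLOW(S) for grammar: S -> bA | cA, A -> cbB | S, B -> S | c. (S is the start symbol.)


$ ∈ FOLLOW(S). For each A -> αBβ: add FIRST(β)\{ε} to FOLLOW(B); if β nullable, add FOLLOW(A).
FOLLOW(S) = {$}


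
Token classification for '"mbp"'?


Pattern: double-quoted sequence
Type: STRING_LITERAL


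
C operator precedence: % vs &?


'%' is multiplicative (level 10); '&' is bitwise AND (level 5)
Higher level binds tighter
'%' has higher precedence than '&'


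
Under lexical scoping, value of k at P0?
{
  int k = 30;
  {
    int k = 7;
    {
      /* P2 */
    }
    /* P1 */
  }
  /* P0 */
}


k declared in the same block as P0
k = 30


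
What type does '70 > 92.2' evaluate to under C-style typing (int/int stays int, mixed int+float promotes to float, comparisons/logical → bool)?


Operand types: int > float
Rule: comparison yields bool
Result type: bool


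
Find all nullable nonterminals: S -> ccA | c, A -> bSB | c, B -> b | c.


A nonterminal is nullable iff some alternative derives ε (directly, or every symbol in it is nullable)
Nullable: {}


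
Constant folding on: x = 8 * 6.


8 * 6 = 48 at compile time
Optimized: x = 48


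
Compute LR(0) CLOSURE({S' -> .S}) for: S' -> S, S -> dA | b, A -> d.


Start: S' -> .S
For each item with dot before a nonterminal B, add B -> .γ for every B-production
Closure: [S' -> .S, S -> .dA, S -> .b]


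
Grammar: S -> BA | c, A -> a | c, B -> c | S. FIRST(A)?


Per alternative of A: FIRST(a) = {a}; FIRST(c) = {c}
FIRST(A) = {a, c}


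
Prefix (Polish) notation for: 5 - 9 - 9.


left-to-right (same/higher precedence on left): tree is (- (- 5 9) 9)
Prefix: - - 5 9 9


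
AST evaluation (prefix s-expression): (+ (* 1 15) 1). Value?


Evaluate inner: (* 1 15) = 15
Evaluate root: (+ 15 1) = 16
Result: 16


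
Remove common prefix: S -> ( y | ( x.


Common prefix: '('
Factored: S -> ( S', S' -> y | x


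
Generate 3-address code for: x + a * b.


Break into single-operator statements:
t1 = a * b
t2 = x + t1


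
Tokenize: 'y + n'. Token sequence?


Scan left to right, longest-match per lexeme
Tokens: ID(y), OP(+), ID(n)


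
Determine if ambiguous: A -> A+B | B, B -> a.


precedence layered via separate nonterminal B: deterministic
Unambiguous


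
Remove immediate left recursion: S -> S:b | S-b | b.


Left-recursive alternatives: S:b, S-b; non-recursive: b
Introduce S': S -> bS', S' -> :bS' | -bS' | ε


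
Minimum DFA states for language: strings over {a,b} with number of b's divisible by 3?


Track (count of b) mod 3: states 0..2, accept at 0
Minimal DFA: 3 states


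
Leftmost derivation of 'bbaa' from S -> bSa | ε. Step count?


Derivation: S => bSa => bbSaa => bbaa
Steps: 3


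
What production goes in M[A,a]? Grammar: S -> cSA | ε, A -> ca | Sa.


For [A, a]: 'a' ∈ FIRST(Sa)
Entry: A -> Sa


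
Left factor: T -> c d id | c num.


Common prefix: 'c'
Factored: T -> c T', T' -> d id | num


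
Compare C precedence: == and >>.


'>>' is shift (level 8); '==' is equality (level 6)
Higher level binds tighter
'>>' has higher precedence than '=='


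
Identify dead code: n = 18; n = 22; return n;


first assignment to n is overwritten before any read
Dead: 'n = 18'


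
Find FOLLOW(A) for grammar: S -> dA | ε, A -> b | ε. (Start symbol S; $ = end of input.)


$ ∈ FOLLOW(S). For each A -> αBβ: add FIRST(β)\{ε} to FOLLOW(B); if β nullable, add FOLLOW(A).
FOLLOW(A) = {$}


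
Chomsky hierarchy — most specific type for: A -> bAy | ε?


Single nonterminal LHS, but b^n y^n is not regular
Classification: Type 2 (Context-Free)


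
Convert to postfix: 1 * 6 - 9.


Left to right (same or higher precedence on left)
Postfix: 1 6 * 9 -


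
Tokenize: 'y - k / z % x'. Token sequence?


Scan left to right, longest-match per lexeme
Tokens: ID(y), OP(-), ID(k), OP(/), ID(z), OP(%), ID(x)


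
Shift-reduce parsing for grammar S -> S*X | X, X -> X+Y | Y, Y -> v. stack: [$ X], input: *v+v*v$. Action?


lookahead ∉ {+} so X won't extend; reduce S -> X
Action: reduce (S -> X)


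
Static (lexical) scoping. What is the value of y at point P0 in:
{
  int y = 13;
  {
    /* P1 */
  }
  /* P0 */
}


y declared in the same block as P0
y = 13


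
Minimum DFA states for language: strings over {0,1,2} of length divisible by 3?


Track length mod 3: states 0..2, accept at 0
Minimal DFA: 3 states


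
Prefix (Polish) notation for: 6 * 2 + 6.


left-to-right (same/higher precedence on left): tree is (+ (* 6 2) 6)
Prefix: + * 6 2 6


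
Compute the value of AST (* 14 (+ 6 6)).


Evaluate inner: (+ 6 6) = 12
Evaluate root: (* 14 12) = 168
Result: 168


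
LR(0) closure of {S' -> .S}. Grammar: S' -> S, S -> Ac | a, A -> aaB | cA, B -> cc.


Start: S' -> .S
For each item with dot before a nonterminal B, add B -> .γ for every B-production
Closure: [S' -> .S, S -> .Ac, S -> .a, A -> .aaB, A -> .cA]


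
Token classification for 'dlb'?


Pattern: letter/underscore followed by alphanumerics, not a keyword
Type: IDENTIFIER


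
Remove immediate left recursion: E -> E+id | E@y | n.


Left-recursive alternatives: E+id, E@y; non-recursive: n
Introduce E': E -> nE', E' -> +idE' | @yE' | ε


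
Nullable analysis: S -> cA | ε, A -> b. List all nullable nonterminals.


A nonterminal is nullable iff some alternative derives ε (directly, or every symbol in it is nullable)
Nullable: {S}


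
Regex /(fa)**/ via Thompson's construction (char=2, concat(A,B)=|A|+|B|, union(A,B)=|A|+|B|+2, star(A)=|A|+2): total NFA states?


Syntax tree has 2 char leaf(s), 0 union(s), 2 star(s)
chars contribute 2×2 = 4; each union adds +2; each star adds +2
Total: 4 + 0 + 4 = 8 states


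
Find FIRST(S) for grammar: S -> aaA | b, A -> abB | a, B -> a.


Per alternative of S: FIRST(aaA) = {a}; FIRST(b) = {b}
FIRST(S) = {a, b}


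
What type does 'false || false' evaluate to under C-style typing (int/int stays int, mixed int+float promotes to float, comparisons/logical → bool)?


Operand types: bool || bool
Rule: logical operators take bool operands and yield bool
Result type: bool


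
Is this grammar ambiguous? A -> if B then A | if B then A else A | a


dangling else: 'if B then if B then a else a' parses two ways
Ambiguous


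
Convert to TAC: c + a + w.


Break into single-operator statements:
t1 = c + a
t2 = t1 + w


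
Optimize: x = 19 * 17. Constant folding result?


19 * 17 = 323 at compile time
Optimized: x = 323


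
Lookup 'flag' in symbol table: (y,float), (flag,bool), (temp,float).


Lookup 'flag' → type bool


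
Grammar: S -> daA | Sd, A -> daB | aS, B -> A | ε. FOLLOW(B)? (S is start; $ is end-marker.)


$ ∈ FOLLOW(S). For each A -> αBβ: add FIRST(β)\{ε} to FOLLOW(B); if β nullable, add FOLLOW(A).
FOLLOW(B) = {$, d}


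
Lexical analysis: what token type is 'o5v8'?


Pattern: letter/underscore followed by alphanumerics, not a keyword
Type: IDENTIFIER


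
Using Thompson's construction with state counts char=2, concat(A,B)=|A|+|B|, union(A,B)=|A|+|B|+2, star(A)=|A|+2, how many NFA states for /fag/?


Syntax tree has 3 char leaf(s), 0 union(s), 0 star(s)
chars contribute 3×2 = 6; each union adds +2; each star adds +2
Total: 6 + 0 + 0 = 6 states


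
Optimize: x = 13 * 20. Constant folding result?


13 * 20 = 260 at compile time
Optimized: x = 260


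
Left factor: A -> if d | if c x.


Common prefix: 'if'
Factored: A -> if A', A' -> d | c x


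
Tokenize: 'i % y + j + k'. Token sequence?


Scan left to right, longest-match per lexeme
Tokens: ID(i), OP(%), ID(y), OP(+), ID(j), OP(+), ID(k)


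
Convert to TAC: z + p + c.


Break into single-operator statements:
t1 = z + p
t2 = t1 + c


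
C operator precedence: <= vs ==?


'<=' is relational (level 7); '==' is equality (level 6)
Higher level binds tighter
'<=' has higher precedence than '=='


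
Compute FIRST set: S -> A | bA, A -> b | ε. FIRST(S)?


Per alternative of S: FIRST(A) = {b, ε}; FIRST(bA) = {b}
FIRST(S) = {b, ε}


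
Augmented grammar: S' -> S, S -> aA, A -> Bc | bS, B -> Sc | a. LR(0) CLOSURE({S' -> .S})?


Start: S' -> .S
For each item with dot before a nonterminal B, add B -> .γ for every B-production
Closure: [S' -> .S, S -> .aA]


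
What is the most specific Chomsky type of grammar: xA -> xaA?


LHS has context (more than one symbol) and |LHS| ≤ |RHS|
Classification: Type 1 (Context-Sensitive)


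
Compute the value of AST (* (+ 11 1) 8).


Evaluate inner: (+ 11 1) = 12
Evaluate root: (* 12 8) = 96
Result: 96


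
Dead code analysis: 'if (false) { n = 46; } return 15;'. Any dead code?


condition is constant false, so the whole block is unreachable
Dead: 'if (false) { n = 46; }'


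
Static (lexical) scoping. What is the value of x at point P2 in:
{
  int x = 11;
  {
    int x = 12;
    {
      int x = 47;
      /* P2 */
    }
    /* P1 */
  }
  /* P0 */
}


x declared in the same block as P2
x = 47


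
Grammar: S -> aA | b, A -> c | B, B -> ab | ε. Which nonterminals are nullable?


A nonterminal is nullable iff some alternative derives ε (directly, or every symbol in it is nullable)
Nullable: {A, B}


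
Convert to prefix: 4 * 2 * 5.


left-to-right (same/higher precedence on left): tree is (* (* 4 2) 5)
Prefix: * * 4 2 5


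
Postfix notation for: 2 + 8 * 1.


* has higher precedence, evaluate 8*1 first
Postfix: 2 8 1 * +


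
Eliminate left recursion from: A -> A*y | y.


Left-recursive alternatives: A*y; non-recursive: y
Introduce A': A -> yA', A' -> *yA' | ε


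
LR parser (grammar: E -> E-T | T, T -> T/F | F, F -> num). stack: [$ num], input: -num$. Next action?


'num' on top is the handle for F -> num
Action: reduce (F -> num)


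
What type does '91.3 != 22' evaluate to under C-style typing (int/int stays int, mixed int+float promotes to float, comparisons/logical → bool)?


Operand types: float != int
Rule: comparison yields bool
Result type: bool


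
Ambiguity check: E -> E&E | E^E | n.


'n&n^n' has two parse trees (no precedence encoded between & and ^)
Ambiguous


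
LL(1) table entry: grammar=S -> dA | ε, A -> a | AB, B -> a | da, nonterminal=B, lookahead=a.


For [B, a]: 'a' ∈ FIRST(a)
Entry: B -> a


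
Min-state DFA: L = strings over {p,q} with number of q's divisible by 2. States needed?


Track (count of q) mod 2: states 0..1, accept at 0
Minimal DFA: 2 states


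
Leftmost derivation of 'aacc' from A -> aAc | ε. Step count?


Derivation: A => aAc => aaAcc => aacc
Steps: 3


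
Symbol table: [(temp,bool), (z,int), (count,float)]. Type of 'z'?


Lookup 'z' → type int


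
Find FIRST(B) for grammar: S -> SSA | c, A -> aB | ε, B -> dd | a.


Per alternative of B: FIRST(dd) = {d}; FIRST(a) = {a}
FIRST(B) = {a, d}


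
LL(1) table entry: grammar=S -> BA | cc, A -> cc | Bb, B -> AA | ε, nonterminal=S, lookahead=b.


For [S, b]: 'b' ∈ FIRST(BA)
Entry: S -> BA


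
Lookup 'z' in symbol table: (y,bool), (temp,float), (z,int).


Lookup 'z' → type int


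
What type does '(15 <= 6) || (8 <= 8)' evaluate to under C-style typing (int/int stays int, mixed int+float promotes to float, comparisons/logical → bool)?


Operand types: bool || bool
Rule: logical operators take bool operands and yield bool
Result type: bool


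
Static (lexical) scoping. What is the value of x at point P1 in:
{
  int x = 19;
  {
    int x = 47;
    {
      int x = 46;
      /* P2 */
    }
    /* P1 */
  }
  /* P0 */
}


x declared in the same block as P1
x = 47


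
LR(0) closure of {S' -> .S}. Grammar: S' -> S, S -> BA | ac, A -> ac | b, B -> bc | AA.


Start: S' -> .S
For each item with dot before a nonterminal B, add B -> .γ for every B-production
Closure: [S' -> .S, S -> .BA, S -> .ac, B -> .bc, B -> .AA, A -> .ac, A -> .b]


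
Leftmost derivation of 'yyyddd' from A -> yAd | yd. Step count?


Derivation: A => yAd => yyAdd => yyyddd
Steps: 3


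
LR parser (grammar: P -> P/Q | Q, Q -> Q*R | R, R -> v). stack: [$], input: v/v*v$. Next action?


no handle on stack; shift 'v'
Action: shift


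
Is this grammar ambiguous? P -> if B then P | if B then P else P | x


dangling else: 'if B then if B then x else x' parses two ways
Ambiguous


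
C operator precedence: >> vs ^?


'>>' is shift (level 8); '^' is bitwise XOR (level 4)
Higher level binds tighter
'>>' has higher precedence than '^'


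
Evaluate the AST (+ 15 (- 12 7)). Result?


Evaluate inner: (- 12 7) = 5
Evaluate root: (+ 15 5) = 20
Result: 20


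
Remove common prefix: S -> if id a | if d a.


Common prefix: 'if'
Factored: S -> if S', S' -> id a | d a


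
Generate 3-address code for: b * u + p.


Break into single-operator statements:
t1 = b * u
t2 = t1 + p


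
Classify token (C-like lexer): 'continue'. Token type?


Pattern: reserved word
Type: KEYWORD


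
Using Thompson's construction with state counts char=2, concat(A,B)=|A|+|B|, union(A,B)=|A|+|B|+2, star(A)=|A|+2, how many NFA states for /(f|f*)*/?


Syntax tree has 2 char leaf(s), 1 union(s), 2 star(s)
chars contribute 2×2 = 4; each union adds +2; each star adds +2
Total: 4 + 2 + 4 = 10 states


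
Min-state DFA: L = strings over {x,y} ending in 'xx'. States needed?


Track the longest suffix of input matching a prefix of 'xx': 3 classes (prefixes of length 0..2)
Minimal DFA: 3 states


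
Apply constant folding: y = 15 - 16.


15 - 16 = -1 at compile time
Optimized: y = -1


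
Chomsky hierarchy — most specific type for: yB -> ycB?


LHS has context (more than one symbol) and |LHS| ≤ |RHS|
Classification: Type 1 (Context-Sensitive)


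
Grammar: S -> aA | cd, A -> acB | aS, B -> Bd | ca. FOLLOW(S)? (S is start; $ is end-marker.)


$ ∈ FOLLOW(S). For each A -> αBβ: add FIRST(β)\{ε} to FOLLOW(B); if β nullable, add FOLLOW(A).
FOLLOW(S) = {$}


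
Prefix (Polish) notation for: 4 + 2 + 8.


left-to-right (same/higher precedence on left): tree is (+ (+ 4 2) 8)
Prefix: + + 4 2 8


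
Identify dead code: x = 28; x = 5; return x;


first assignment to x is overwritten before any read
Dead: 'x = 28'


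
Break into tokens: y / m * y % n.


Scan left to right, longest-match per lexeme
Tokens: ID(y), OP(/), ID(m), OP(*), ID(y), OP(%), ID(n)


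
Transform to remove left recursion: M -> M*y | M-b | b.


Left-recursive alternatives: M*y, M-b; non-recursive: b
Introduce M': M -> bM', M' -> *yM' | -bM' | ε


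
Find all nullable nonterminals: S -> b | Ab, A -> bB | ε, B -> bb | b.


A nonterminal is nullable iff some alternative derives ε (directly, or every symbol in it is nullable)
Nullable: {A}


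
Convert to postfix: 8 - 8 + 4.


Left to right (same or higher precedence on left)
Postfix: 8 8 - 4 +


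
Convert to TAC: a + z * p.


Break into single-operator statements:
t1 = z * p
t2 = a + t1


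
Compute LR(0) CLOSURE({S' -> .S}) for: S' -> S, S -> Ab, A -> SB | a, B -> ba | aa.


Start: S' -> .S
For each item with dot before a nonterminal B, add B -> .γ for every B-production
Closure: [S' -> .S, S -> .Ab, A -> .SB, A -> .a]


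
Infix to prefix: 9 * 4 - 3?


left-to-right (same/higher precedence on left): tree is (- (* 9 4) 3)
Prefix: - * 9 4 3


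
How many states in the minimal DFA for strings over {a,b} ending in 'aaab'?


Track the longest suffix of input matching a prefix of 'aaab': 5 classes (prefixes of length 0..4)
Minimal DFA: 5 states


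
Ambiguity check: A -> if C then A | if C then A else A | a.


dangling else: 'if C then if C then a else a' parses two ways
Ambiguous


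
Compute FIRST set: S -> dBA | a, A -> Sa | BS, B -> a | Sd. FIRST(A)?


Per alternative of A: FIRST(Sa) = {a, d}; FIRST(BS) = {a, d}
FIRST(A) = {a, d}


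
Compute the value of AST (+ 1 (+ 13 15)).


Evaluate inner: (+ 13 15) = 28
Evaluate root: (+ 1 28) = 29
Result: 29


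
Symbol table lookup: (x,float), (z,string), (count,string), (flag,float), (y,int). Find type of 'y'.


Lookup 'y' → type int


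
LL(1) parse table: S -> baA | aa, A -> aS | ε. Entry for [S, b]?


For [S, b]: 'b' ∈ FIRST(baA)
Entry: S -> baA


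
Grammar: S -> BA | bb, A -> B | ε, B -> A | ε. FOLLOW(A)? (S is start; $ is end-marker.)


$ ∈ FOLLOW(S). For each A -> αBβ: add FIRST(β)\{ε} to FOLLOW(B); if β nullable, add FOLLOW(A).
FOLLOW(A) = {$}


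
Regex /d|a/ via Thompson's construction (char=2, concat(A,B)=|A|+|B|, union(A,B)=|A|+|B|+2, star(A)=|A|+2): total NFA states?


Syntax tree has 2 char leaf(s), 1 union(s), 0 star(s)
chars contribute 2×2 = 4; each union adds +2; each star adds +2
Total: 4 + 2 + 0 = 6 states


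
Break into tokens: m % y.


Scan left to right, longest-match per lexeme
Tokens: ID(m), OP(%), ID(y)


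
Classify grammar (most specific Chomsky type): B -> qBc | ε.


Single nonterminal LHS, but q^n c^n is not regular
Classification: Type 2 (Context-Free)


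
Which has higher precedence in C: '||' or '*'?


'*' is multiplicative (level 10); '||' is logical OR (level 1)
Higher level binds tighter
'*' has higher precedence than '||'


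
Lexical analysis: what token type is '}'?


Pattern: delimiter/punctuation
Type: PUNCTUATION


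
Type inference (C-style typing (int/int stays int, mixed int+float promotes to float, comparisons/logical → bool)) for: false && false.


Operand types: bool && bool
Rule: logical operators take bool operands and yield bool
Result type: bool


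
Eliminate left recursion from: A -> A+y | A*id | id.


Left-recursive alternatives: A+y, A*id; non-recursive: id
Introduce A': A -> idA', A' -> +yA' | *idA' | ε


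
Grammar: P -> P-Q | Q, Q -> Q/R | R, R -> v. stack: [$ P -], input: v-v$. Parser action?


no handle ('P-' is not any RHS); shift 'v'
Action: shift


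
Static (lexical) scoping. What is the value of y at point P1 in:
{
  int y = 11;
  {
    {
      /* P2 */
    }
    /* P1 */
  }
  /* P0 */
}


P1's block does not declare y; resolves to the enclosing declaration at depth 0
y = 11


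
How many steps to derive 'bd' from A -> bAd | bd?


Derivation: A => bd
Steps: 1


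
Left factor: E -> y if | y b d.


Common prefix: 'y'
Factored: E -> y E', E' -> if | b d


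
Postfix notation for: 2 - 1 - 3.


Left to right (same or higher precedence on left)
Postfix: 2 1 - 3 -


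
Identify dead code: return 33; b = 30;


statement follows a return and is unreachable
Dead: 'b = 30'


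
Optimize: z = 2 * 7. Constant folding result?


2 * 7 = 14 at compile time
Optimized: z = 14


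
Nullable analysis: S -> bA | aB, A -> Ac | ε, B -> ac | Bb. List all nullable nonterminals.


A nonterminal is nullable iff some alternative derives ε (directly, or every symbol in it is nullable)
Nullable: {A}


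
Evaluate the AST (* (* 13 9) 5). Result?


Evaluate inner: (* 13 9) = 117
Evaluate root: (* 117 5) = 585
Result: 585


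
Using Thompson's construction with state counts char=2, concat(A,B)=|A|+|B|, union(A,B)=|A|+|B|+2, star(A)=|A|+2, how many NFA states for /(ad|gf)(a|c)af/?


Syntax tree has 8 char leaf(s), 2 union(s), 0 star(s)
chars contribute 8×2 = 16; each union adds +2; each star adds +2
Total: 16 + 4 + 0 = 20 states


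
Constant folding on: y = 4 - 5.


4 - 5 = -1 at compile time
Optimized: y = -1


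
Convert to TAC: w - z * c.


Break into single-operator statements:
t1 = z * c
t2 = w - t1


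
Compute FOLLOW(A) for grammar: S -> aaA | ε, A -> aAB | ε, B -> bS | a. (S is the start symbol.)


$ ∈ FOLLOW(S). For each A -> αBβ: add FIRST(β)\{ε} to FOLLOW(B); if β nullable, add FOLLOW(A).
FOLLOW(A) = {$, a, b}


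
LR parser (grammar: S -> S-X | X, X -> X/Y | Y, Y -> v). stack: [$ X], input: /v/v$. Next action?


shift '/' to continue X -> X/Y
Action: shift


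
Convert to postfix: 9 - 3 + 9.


Left to right (same or higher precedence on left)
Postfix: 9 3 - 9 +


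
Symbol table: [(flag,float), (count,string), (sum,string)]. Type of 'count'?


Lookup 'count' → type string


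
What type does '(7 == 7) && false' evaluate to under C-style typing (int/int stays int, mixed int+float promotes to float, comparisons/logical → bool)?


Operand types: bool && bool
Rule: logical operators take bool operands and yield bool
Result type: bool


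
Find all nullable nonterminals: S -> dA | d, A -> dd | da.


A nonterminal is nullable iff some alternative derives ε (directly, or every symbol in it is nullable)
Nullable: {}


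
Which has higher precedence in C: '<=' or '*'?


'*' is multiplicative (level 10); '<=' is relational (level 7)
Higher level binds tighter
'*' has higher precedence than '<='


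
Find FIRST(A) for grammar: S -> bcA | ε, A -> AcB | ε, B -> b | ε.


Per alternative of A: FIRST(AcB) = {c}; FIRST(ε) = {ε}
FIRST(A) = {c, ε}


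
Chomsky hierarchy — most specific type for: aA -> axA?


LHS has context (more than one symbol) and |LHS| ≤ |RHS|
Classification: Type 1 (Context-Sensitive)


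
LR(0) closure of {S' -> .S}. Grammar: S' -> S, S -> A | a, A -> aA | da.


Start: S' -> .S
For each item with dot before a nonterminal B, add B -> .γ for every B-production
Closure: [S' -> .S, S -> .A, S -> .a, A -> .aA, A -> .da]


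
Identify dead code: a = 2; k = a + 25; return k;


a is read by k's definition; k is returned
No dead code


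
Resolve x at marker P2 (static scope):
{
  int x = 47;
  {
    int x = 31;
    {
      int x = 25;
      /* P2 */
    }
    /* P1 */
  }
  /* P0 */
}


x declared in the same block as P2
x = 25


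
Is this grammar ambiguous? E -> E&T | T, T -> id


precedence layered via separate nonterminal T: deterministic
Unambiguous


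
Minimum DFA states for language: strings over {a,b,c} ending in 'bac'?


Track the longest suffix of input matching a prefix of 'bac': 4 classes (prefixes of length 0..3)
Minimal DFA: 4 states


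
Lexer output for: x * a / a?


Scan left to right, longest-match per lexeme
Tokens: ID(x), OP(*), ID(a), OP(/), ID(a)


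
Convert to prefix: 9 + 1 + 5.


left-to-right (same/higher precedence on left): tree is (+ (+ 9 1) 5)
Prefix: + + 9 1 5


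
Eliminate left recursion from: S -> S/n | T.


Left-recursive alternatives: S/n; non-recursive: T
Introduce S': S -> TS', S' -> /nS' | ε


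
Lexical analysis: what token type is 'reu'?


Pattern: letter/underscore followed by alphanumerics, not a keyword
Type: IDENTIFIER


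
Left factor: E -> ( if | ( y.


Common prefix: '('
Factored: E -> ( E', E' -> if | y


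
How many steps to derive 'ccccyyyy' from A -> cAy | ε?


Derivation: A => cAy => ccAyy => cccAyyy => ccccAyyyy => ccccyyyy
Steps: 5


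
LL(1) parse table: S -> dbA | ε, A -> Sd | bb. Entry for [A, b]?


For [A, b]: 'b' ∈ FIRST(bb)
Entry: A -> bb


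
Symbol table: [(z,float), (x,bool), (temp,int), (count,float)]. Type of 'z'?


Lookup 'z' → type float


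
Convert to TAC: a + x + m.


Break into single-operator statements:
t1 = a + x
t2 = t1 + m


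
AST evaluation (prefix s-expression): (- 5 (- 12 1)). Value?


Evaluate inner: (- 12 1) = 11
Evaluate root: (- 5 11) = -6
Result: -6


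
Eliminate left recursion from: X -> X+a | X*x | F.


Left-recursive alternatives: X+a, X*x; non-recursive: F
Introduce X': X -> FX', X' -> +aX' | *xX' | ε


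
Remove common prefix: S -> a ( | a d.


Common prefix: 'a'
Factored: S -> a S', S' -> ( | d


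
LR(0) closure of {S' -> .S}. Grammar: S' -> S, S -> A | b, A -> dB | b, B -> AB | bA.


Start: S' -> .S
For each item with dot before a nonterminal B, add B -> .γ for every B-production
Closure: [S' -> .S, S -> .A, S -> .b, A -> .dB, A -> .b]


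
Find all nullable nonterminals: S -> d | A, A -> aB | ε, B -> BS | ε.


A nonterminal is nullable iff some alternative derives ε (directly, or every symbol in it is nullable)
Nullable: {A, B, S}


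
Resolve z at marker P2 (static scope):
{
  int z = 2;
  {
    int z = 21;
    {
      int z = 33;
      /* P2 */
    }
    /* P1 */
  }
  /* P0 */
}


z declared in the same block as P2
z = 33


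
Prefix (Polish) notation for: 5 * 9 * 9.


left-to-right (same/higher precedence on left): tree is (* (* 5 9) 9)
Prefix: * * 5 9 9


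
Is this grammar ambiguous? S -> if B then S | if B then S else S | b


dangling else: 'if B then if B then b else b' parses two ways
Ambiguous


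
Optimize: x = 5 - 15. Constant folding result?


5 - 15 = -10 at compile time
Optimized: x = -10


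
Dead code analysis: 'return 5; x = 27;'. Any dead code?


statement follows a return and is unreachable
Dead: 'x = 27'


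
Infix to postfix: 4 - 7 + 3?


Left to right (same or higher precedence on left)
Postfix: 4 7 - 3 +


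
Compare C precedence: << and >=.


'<<' is shift (level 8); '>=' is relational (level 7)
Higher level binds tighter
'<<' has higher precedence than '>='


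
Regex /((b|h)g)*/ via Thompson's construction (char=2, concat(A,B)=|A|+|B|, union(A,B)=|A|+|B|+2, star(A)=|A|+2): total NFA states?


Syntax tree has 3 char leaf(s), 1 union(s), 1 star(s)
chars contribute 3×2 = 6; each union adds +2; each star adds +2
Total: 6 + 2 + 2 = 10 states


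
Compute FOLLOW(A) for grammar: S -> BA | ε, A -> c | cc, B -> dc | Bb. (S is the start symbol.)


$ ∈ FOLLOW(S). For each A -> αBβ: add FIRST(β)\{ε} to FOLLOW(B); if β nullable, add FOLLOW(A).
FOLLOW(A) = {$}


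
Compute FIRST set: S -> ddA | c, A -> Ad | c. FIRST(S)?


Per alternative of S: FIRST(ddA) = {d}; FIRST(c) = {c}
FIRST(S) = {c, d}


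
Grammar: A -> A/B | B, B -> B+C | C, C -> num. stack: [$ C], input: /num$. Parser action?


'C' (not preceded by B+) is the handle for B -> C
Action: reduce (B -> C)


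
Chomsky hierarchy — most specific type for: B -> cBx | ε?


Single nonterminal LHS, but c^n x^n is not regular
Classification: Type 2 (Context-Free)


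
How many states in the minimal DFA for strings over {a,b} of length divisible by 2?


Track length mod 2: states 0..1, accept at 0
Minimal DFA: 2 states


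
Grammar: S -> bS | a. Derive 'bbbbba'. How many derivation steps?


Derivation: S => bS => bbS => bbbS => bbbbS => bbbbbS => bbbbba
Steps: 6


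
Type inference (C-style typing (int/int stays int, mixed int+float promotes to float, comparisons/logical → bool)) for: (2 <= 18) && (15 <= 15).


Operand types: bool && bool
Rule: logical operators take bool operands and yield bool
Result type: bool


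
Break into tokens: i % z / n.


Scan left to right, longest-match per lexeme
Tokens: ID(i), OP(%), ID(z), OP(/), ID(n)


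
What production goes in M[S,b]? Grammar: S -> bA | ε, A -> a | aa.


For [S, b]: 'b' ∈ FIRST(bA)
Entry: S -> bA


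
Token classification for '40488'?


Pattern: digits only
Type: INTEGER_LITERAL


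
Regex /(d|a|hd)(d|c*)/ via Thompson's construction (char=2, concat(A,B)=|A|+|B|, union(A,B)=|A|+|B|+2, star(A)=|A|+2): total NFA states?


Syntax tree has 6 char leaf(s), 3 union(s), 1 star(s)
chars contribute 6×2 = 12; each union adds +2; each star adds +2
Total: 12 + 6 + 2 = 20 states


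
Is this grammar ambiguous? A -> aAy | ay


balanced a^n…y^n: each string has a unique parse
Unambiguous


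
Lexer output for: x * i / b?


Scan left to right, longest-match per lexeme
Tokens: ID(x), OP(*), ID(i), OP(/), ID(b)


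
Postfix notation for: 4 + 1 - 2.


Left to right (same or higher precedence on left)
Postfix: 4 1 + 2 -


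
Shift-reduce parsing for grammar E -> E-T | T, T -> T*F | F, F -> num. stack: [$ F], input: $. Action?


'F' (not preceded by T*) is the handle for T -> F
Action: reduce (T -> F)


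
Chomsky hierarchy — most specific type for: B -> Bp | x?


Left-linear: every RHS is a terminal or one nonterminal followed by a terminal
Classification: Type 3 (Regular)


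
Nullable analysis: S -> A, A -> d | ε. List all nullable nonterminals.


A nonterminal is nullable iff some alternative derives ε (directly, or every symbol in it is nullable)
Nullable: {A, S}


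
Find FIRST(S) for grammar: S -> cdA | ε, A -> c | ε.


Per alternative of S: FIRST(cdA) = {c}; FIRST(ε) = {ε}
FIRST(S) = {c, ε}


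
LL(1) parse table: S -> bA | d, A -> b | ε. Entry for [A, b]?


For [A, b]: 'b' ∈ FIRST(b)
Entry: A -> b
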